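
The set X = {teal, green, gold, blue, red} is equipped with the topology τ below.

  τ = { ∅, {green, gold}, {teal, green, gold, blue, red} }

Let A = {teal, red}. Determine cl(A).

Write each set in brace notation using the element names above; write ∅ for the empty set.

{teal, blue, red}

cl via duality: int({green, gold, blue}) = {green, gold}, so X∖{green, gold} = {teal, blue, red}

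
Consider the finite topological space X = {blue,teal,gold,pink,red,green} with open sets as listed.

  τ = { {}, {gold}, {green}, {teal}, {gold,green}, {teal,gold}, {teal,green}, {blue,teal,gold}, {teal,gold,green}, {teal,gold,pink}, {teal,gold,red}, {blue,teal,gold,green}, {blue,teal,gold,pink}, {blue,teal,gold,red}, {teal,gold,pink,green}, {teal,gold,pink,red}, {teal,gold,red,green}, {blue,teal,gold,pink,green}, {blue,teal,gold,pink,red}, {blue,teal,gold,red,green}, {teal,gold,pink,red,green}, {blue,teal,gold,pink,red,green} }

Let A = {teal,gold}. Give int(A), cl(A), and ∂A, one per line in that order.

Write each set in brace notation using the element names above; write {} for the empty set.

U open, U⊆A: {}, {gold}, {teal}, {teal,gold}. int(A) = ⋃ = {teal,gold}
X∖A={blue,pink,red,green}, int(X∖A)={green}, hence cl(A)={blue,teal,gold,pink,red}
∂A: remove int from cl → {blue,pink,red}

int(A) = {teal,gold}
cl(A)  = {blue,teal,gold,pink,red}
∂A     = {blue,pink,red}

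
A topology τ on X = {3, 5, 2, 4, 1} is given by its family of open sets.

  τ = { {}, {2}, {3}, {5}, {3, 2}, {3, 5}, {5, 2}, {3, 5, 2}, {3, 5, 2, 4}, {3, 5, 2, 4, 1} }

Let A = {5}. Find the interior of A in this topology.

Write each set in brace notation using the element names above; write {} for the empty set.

{5}

open subsets of A: {}, {5}; so int(A) = {5}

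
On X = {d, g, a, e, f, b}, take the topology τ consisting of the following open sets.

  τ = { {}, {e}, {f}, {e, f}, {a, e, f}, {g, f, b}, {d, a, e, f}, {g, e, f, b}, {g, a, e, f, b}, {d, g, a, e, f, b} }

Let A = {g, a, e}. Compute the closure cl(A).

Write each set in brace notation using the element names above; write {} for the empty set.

{d, g, a, e, b}

closure: X∖int(X∖A) = X∖{f} = {d, g, a, e, b}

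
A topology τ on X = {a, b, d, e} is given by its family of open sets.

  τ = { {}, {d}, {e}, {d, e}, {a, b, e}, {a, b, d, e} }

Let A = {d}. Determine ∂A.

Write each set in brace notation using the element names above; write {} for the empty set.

{}

U open, U⊆A: {}, {d}. int(A) = ⋃ = {d}
X∖A={a, b, e}, int(X∖A)={a, b, e}, hence cl(A)={d}
∂A: remove int from cl → {}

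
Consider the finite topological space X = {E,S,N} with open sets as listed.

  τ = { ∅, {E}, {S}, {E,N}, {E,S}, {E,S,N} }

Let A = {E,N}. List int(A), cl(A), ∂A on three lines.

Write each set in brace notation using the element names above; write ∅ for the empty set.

int(A) = {E,N}
cl(A)  = {E,N}
∂A     = ∅

U open, U⊆A: ∅, {E}, {E,N}. int(A) = ⋃ = {E,N}
X∖A={S}, int(X∖A)={S}, hence cl(A)={E,N}
∂A: remove int from cl → ∅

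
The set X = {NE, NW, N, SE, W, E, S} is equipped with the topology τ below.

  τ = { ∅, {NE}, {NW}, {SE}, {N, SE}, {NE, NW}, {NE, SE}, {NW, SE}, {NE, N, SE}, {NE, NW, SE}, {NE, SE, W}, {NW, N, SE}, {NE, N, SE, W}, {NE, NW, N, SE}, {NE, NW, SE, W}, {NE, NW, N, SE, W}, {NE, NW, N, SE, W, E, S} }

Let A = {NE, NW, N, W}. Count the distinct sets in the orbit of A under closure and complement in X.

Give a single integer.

X∖A={SE, E, S}, int(X∖A)={SE}, hence cl(A)={NE, NW, N, W, E, S}
Orbit (k=closure, c=complement):
  1. A     = {NE, NW, N, W}
  2. kA    = {NE, NW, N, W, E, S}
  3. cA    = {SE, E, S}
  4. ckA   = {SE}
  5. kcA   = {N, SE, W, E, S}
  6. ckcA  = {NE, NW}
  7. kckcA = {NE, NW, W, E, S}
  8. ckckcA = {N, SE}
(closed under both — stop)

8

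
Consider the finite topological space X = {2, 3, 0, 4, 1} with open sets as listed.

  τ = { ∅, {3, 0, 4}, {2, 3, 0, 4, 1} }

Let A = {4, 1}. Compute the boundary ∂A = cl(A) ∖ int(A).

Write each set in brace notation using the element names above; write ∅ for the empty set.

{2, 3, 0, 4, 1}

U open, U⊆A: ∅. int(A) = ⋃ = ∅
X∖A={2, 3, 0}, int(X∖A)=∅, hence cl(A)={2, 3, 0, 4, 1}
∂A: remove int from cl → {2, 3, 0, 4, 1}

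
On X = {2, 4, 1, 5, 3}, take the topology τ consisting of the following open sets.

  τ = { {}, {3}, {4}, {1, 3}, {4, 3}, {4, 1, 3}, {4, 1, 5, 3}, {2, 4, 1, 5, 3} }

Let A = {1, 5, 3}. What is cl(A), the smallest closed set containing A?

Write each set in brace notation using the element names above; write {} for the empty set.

cl via duality: int({2, 4}) = {4}, so X∖{4} = {2, 1, 5, 3}

{2, 1, 5, 3}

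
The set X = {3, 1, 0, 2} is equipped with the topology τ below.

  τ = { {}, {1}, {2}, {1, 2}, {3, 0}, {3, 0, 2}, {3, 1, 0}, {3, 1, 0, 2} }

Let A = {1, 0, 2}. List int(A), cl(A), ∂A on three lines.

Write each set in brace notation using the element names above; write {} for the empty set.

U open, U⊆A: {}, {2}, {1}, {1, 2}. int(A) = ⋃ = {1, 2}
X∖A={3}, int(X∖A)={}, hence cl(A)={3, 1, 0, 2}
∂A: remove int from cl → {3, 0}

int(A) = {1, 2}
cl(A)  = {3, 1, 0, 2}
∂A     = {3, 0}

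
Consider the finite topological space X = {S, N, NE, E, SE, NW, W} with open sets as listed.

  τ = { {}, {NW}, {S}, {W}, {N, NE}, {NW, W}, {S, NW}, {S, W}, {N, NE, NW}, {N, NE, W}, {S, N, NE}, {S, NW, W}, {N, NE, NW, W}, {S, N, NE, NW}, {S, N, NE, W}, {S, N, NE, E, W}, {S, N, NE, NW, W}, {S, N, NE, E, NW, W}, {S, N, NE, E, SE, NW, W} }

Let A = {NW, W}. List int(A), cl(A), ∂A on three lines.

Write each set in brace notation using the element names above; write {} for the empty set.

open subsets of A: {}, {NW}, {W}, {NW, W}; so int(A) = {NW, W}
closure: X∖int(X∖A) = X∖{S, N, NE} = {E, SE, NW, W}
∂A = {E, SE, NW, W} minus {NW, W} = {E, SE}

int(A) = {NW, W}
cl(A)  = {E, SE, NW, W}
∂A     = {E, SE}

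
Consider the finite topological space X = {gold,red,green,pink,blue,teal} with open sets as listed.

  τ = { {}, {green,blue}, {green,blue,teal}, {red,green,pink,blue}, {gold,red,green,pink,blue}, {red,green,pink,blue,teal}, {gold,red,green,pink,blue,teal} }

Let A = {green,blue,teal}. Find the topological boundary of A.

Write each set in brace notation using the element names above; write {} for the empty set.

opens ⊆ A: {}, {green,blue}, {green,blue,teal}; union → int = {green,blue,teal}
complement {gold,red,pink}; its interior {}; cl(A) = X∖{} = {gold,red,green,pink,blue,teal}
boundary = {gold,red,green,pink,blue,teal} ∖ {green,blue,teal} = {gold,red,pink}

{gold,red,pink}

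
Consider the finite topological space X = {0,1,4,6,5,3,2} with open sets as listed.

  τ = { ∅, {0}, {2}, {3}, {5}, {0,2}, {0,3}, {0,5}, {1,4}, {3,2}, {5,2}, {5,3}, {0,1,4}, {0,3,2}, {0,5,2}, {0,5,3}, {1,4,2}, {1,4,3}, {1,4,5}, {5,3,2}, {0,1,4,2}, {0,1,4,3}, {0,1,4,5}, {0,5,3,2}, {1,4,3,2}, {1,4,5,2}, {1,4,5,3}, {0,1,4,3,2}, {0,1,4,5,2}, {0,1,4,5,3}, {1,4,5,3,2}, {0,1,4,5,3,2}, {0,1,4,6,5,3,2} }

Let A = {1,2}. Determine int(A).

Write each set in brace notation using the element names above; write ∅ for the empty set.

{2}

interior: largest open inside A is {2} (from ∅, {2})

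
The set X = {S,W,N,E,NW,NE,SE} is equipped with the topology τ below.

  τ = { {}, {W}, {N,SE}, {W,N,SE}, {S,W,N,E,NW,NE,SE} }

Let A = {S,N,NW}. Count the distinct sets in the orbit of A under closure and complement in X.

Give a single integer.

complement {W,E,NE,SE}; its interior {W}; cl(A) = X∖{W} = {S,N,E,NW,NE,SE}
With k = closure, c = complement:
  1. A     = {S,N,NW}
  2. kA    = {S,N,E,NW,NE,SE}
  3. cA    = {W,E,NE,SE}
  4. ckA   = {W}
  5. kcA   = {S,W,N,E,NW,NE,SE}
  6. kckA  = {S,W,E,NW,NE}
  7. ckcA  = {}
  8. ckckA = {N,SE}
k, c of each give nothing new

8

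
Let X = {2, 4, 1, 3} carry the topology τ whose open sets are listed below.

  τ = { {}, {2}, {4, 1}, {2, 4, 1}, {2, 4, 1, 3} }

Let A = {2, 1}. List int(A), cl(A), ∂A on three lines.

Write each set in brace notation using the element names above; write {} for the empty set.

int(A) = {2}
cl(A)  = {2, 4, 1, 3}
∂A     = {4, 1, 3}

open subsets of A: {}, {2}; so int(A) = {2}
closure: X∖int(X∖A) = X∖{} = {2, 4, 1, 3}
∂A = {2, 4, 1, 3} minus {2} = {4, 1, 3}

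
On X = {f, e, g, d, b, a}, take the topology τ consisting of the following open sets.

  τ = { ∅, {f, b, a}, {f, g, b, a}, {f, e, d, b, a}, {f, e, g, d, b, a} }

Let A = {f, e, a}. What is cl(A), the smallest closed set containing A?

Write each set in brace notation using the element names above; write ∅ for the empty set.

{f, e, g, d, b, a}

X∖A={g, d, b}, int(X∖A)=∅, hence cl(A)={f, e, g, d, b, a}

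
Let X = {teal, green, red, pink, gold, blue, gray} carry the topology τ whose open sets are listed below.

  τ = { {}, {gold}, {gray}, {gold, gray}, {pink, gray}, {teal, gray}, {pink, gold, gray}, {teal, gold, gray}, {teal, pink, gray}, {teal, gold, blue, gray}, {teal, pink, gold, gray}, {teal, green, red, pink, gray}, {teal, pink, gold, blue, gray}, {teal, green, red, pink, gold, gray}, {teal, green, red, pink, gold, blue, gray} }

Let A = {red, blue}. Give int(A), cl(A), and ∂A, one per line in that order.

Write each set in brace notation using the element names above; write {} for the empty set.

int(A) = {}
cl(A)  = {green, red, blue}
∂A     = {green, red, blue}

open subsets of A: {}; so int(A) = {}
closure: X∖int(X∖A) = X∖{teal, pink, gold, gray} = {green, red, blue}
∂A = {green, red, blue} minus {} = {green, red, blue}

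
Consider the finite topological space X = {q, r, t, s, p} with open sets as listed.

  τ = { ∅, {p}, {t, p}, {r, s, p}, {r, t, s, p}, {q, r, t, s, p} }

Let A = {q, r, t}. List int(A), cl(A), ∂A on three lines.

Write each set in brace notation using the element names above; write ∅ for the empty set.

int(A) = ∅
cl(A)  = {q, r, t, s}
∂A     = {q, r, t, s}

U open, U⊆A: ∅. int(A) = ⋃ = ∅
X∖A={s, p}, int(X∖A)={p}, hence cl(A)={q, r, t, s}
∂A: remove int from cl → {q, r, t, s}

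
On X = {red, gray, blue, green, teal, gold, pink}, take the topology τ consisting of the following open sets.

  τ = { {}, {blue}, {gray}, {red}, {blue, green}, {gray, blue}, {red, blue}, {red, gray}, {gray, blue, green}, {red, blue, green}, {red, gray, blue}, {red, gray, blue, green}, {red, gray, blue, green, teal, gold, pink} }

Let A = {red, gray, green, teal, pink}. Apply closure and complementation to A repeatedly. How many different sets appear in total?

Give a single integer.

8

complement {blue, gold}; its interior {blue}; cl(A) = X∖{blue} = {red, gray, green, teal, gold, pink}
With k = closure, c = complement:
  1. A     = {red, gray, green, teal, pink}
  2. kA    = {red, gray, green, teal, gold, pink}
  3. cA    = {blue, gold}
  4. ckA   = {blue}
  5. kcA   = {blue, green, teal, gold, pink}
  6. ckcA  = {red, gray}
  7. kckcA = {red, gray, teal, gold, pink}
  8. ckckcA = {blue, green}
k, c of each give nothing new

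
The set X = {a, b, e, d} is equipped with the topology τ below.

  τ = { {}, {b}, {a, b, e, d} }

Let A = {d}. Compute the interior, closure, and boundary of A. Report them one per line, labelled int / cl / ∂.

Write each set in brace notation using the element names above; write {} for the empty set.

interior: largest open inside A is {} (from {})
cl via duality: int({a, b, e}) = {b}, so X∖{b} = {a, e, d}
cl∖int = {a, e, d}

int(A) = {}
cl(A)  = {a, e, d}
∂A     = {a, e, d}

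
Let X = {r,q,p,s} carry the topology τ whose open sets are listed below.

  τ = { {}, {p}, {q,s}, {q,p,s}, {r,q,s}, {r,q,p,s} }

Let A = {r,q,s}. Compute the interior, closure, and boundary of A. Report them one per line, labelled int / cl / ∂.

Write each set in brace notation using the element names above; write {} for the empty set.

int(A) = {r,q,s}
cl(A)  = {r,q,s}
∂A     = {}

interior: largest open inside A is {r,q,s} (from {}, {q,s}, {r,q,s})
cl via duality: int({p}) = {p}, so X∖{p} = {r,q,s}
cl∖int = {}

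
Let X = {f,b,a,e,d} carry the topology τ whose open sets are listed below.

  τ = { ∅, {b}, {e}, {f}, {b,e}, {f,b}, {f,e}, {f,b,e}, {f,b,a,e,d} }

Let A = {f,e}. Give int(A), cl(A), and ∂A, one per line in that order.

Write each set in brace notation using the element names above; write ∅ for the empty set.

open subsets of A: ∅, {f}, {e}, {f,e}; so int(A) = {f,e}
closure: X∖int(X∖A) = X∖{b} = {f,a,e,d}
∂A = {f,a,e,d} minus {f,e} = {a,d}

int(A) = {f,e}
cl(A)  = {f,a,e,d}
∂A     = {a,d}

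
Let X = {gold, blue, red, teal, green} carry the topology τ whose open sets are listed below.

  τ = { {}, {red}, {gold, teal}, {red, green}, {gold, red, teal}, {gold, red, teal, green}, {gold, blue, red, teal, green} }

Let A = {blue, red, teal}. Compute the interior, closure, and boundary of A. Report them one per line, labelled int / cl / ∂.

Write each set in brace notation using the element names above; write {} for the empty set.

int(A) = {red}
cl(A)  = {gold, blue, red, teal, green}
∂A     = {gold, blue, teal, green}

interior: largest open inside A is {red} (from {}, {red})
cl via duality: int({gold, green}) = {}, so X∖{} = {gold, blue, red, teal, green}
cl∖int = {gold, blue, teal, green}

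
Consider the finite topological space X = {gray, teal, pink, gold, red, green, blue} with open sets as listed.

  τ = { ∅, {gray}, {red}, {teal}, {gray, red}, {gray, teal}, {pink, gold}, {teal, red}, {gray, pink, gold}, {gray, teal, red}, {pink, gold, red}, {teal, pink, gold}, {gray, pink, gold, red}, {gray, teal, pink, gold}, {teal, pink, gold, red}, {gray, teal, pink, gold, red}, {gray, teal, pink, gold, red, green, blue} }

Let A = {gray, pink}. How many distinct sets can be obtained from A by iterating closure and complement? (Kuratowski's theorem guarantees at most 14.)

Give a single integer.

closure: X∖int(X∖A) = X∖{teal, red} = {gray, pink, gold, green, blue}
Let k=closure and c=complement:
  1. A     = {gray, pink}
  2. kA    = {gray, pink, gold, green, blue}
  3. cA    = {teal, gold, red, green, blue}
  4. ckA   = {teal, red}
  5. kcA   = {teal, pink, gold, red, green, blue}
  6. kckA  = {teal, red, green, blue}
  7. ckcA  = {gray}
  8. ckckA = {gray, pink, gold}
  9. kckcA = {gray, green, blue}
  10. ckckcA = {teal, pink, gold, red}
— saturated at 10

10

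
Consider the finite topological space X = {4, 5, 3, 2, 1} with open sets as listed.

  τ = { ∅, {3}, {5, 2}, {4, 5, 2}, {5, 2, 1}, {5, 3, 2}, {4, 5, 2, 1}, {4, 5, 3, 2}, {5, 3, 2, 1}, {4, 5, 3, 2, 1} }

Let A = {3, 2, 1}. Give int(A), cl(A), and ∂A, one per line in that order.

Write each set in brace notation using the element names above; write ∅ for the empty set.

int(A) = {3}
cl(A)  = {4, 5, 3, 2, 1}
∂A     = {4, 5, 2, 1}

open subsets of A: ∅, {3}; so int(A) = {3}
closure: X∖int(X∖A) = X∖∅ = {4, 5, 3, 2, 1}
∂A = {4, 5, 3, 2, 1} minus {3} = {4, 5, 2, 1}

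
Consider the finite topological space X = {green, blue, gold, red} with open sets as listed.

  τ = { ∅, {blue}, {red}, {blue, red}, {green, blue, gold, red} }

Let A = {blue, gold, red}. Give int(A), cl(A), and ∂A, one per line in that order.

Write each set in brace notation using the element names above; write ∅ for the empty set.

open subsets of A: ∅, {red}, {blue}, {blue, red}; so int(A) = {blue, red}
closure: X∖int(X∖A) = X∖∅ = {green, blue, gold, red}
∂A = {green, blue, gold, red} minus {blue, red} = {green, gold}

int(A) = {blue, red}
cl(A)  = {green, blue, gold, red}
∂A     = {green, gold}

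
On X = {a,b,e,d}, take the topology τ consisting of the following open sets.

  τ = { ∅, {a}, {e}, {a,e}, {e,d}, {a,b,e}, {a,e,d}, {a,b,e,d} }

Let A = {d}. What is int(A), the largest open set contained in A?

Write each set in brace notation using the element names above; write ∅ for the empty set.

∅

U open, U⊆A: ∅. int(A) = ⋃ = ∅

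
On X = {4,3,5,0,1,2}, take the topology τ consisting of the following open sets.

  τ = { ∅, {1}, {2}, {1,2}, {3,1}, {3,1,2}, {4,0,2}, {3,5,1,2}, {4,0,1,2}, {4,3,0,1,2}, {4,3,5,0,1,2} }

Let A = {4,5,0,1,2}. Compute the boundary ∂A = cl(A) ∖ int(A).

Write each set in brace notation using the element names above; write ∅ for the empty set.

opens ⊆ A: ∅, {2}, {1}, {1,2}, {4,0,2}, {4,0,1,2}; union → int = {4,0,1,2}
complement {3}; its interior ∅; cl(A) = X∖∅ = {4,3,5,0,1,2}
boundary = {4,3,5,0,1,2} ∖ {4,0,1,2} = {3,5}

{3,5}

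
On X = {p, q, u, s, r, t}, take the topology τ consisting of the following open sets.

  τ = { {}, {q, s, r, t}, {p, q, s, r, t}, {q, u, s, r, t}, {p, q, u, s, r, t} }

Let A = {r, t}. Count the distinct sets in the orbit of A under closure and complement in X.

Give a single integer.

cl via duality: int({p, q, u, s}) = {}, so X∖{} = {p, q, u, s, r, t}
Write k for closure, c for complement:
  1. A     = {r, t}
  2. kA    = {p, q, u, s, r, t}
  3. cA    = {p, q, u, s}
  4. ckA   = {}
applying k or c yields no new set

4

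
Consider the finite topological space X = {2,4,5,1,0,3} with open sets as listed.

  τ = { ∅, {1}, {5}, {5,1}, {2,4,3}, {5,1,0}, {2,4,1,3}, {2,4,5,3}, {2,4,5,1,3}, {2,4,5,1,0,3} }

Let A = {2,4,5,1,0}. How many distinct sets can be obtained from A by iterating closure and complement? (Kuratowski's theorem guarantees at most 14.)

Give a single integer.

6

closure: X∖int(X∖A) = X∖∅ = {2,4,5,1,0,3}
Let k=closure and c=complement:
  1. A     = {2,4,5,1,0}
  2. kA    = {2,4,5,1,0,3}
  3. cA    = {3}
  4. ckA   = ∅
  5. kcA   = {2,4,3}
  6. ckcA  = {5,1,0}
— saturated at 6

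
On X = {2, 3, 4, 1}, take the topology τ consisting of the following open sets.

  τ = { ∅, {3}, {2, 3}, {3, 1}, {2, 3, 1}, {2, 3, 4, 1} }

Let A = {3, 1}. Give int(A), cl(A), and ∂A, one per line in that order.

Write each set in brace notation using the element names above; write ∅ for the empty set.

open subsets of A: ∅, {3}, {3, 1}; so int(A) = {3, 1}
closure: X∖int(X∖A) = X∖∅ = {2, 3, 4, 1}
∂A = {2, 3, 4, 1} minus {3, 1} = {2, 4}

int(A) = {3, 1}
cl(A)  = {2, 3, 4, 1}
∂A     = {2, 4}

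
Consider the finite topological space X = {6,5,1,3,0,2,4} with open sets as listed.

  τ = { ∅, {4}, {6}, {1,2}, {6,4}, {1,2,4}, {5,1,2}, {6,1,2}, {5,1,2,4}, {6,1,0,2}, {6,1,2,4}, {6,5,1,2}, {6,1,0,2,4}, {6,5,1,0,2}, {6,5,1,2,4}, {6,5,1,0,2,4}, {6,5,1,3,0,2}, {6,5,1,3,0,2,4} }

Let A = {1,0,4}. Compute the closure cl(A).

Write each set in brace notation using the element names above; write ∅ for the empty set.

{5,1,3,0,2,4}

closure: X∖int(X∖A) = X∖{6} = {5,1,3,0,2,4}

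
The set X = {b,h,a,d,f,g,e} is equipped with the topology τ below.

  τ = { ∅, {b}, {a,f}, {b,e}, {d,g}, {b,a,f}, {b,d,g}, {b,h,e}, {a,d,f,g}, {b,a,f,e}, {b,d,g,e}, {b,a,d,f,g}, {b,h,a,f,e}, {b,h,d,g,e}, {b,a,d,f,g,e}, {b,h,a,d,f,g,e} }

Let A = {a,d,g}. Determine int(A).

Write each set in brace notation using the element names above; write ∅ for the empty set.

{d,g}

U open, U⊆A: ∅, {d,g}. int(A) = ⋃ = {d,g}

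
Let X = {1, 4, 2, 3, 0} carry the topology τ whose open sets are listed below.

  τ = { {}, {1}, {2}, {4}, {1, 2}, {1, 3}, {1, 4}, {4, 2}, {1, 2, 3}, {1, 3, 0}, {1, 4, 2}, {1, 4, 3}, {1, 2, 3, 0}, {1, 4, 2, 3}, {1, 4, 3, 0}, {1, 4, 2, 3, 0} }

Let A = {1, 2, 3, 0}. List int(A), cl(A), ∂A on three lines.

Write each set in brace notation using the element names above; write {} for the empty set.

int(A) = {1, 2, 3, 0}
cl(A)  = {1, 2, 3, 0}
∂A     = {}

opens ⊆ A: {}, {1}, {2}, {1, 3}, {1, 2}, {1, 3, 0}, {1, 2, 3}, {1, 2, 3, 0}; union → int = {1, 2, 3, 0}
complement {4}; its interior {4}; cl(A) = X∖{4} = {1, 2, 3, 0}
boundary = {1, 2, 3, 0} ∖ {1, 2, 3, 0} = {}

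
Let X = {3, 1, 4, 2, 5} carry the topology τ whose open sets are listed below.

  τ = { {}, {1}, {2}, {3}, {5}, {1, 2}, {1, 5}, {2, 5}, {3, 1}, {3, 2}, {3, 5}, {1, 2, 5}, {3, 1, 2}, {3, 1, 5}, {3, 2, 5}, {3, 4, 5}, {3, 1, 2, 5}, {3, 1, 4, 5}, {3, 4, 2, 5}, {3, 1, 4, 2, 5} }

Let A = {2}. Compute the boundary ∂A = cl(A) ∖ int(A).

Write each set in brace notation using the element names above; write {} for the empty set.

open subsets of A: {}, {2}; so int(A) = {2}
closure: X∖int(X∖A) = X∖{3, 1, 4, 5} = {2}
∂A = {2} minus {2} = {}

{}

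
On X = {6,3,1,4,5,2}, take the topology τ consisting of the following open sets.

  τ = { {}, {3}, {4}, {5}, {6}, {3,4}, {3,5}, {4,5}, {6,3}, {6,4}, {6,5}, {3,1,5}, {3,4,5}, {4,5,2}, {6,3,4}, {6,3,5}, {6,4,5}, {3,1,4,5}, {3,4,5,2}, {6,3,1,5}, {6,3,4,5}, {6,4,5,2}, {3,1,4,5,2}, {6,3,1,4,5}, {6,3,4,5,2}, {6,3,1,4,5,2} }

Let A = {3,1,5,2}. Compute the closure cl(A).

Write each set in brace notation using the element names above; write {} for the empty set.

X∖A={6,4}, int(X∖A)={6,4}, hence cl(A)={3,1,5,2}

{3,1,5,2}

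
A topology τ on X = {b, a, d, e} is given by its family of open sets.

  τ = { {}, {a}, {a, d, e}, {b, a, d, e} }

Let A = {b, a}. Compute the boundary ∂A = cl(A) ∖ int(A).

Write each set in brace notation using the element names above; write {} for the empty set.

opens ⊆ A: {}, {a}; union → int = {a}
complement {d, e}; its interior {}; cl(A) = X∖{} = {b, a, d, e}
boundary = {b, a, d, e} ∖ {a} = {b, d, e}

{b, d, e}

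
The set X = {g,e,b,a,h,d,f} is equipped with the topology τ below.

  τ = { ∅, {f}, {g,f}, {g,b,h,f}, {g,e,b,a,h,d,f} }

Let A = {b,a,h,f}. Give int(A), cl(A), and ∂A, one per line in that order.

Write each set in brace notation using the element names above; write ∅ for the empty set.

int(A) = {f}
cl(A)  = {g,e,b,a,h,d,f}
∂A     = {g,e,b,a,h,d}

opens ⊆ A: ∅, {f}; union → int = {f}
complement {g,e,d}; its interior ∅; cl(A) = X∖∅ = {g,e,b,a,h,d,f}
boundary = {g,e,b,a,h,d,f} ∖ {f} = {g,e,b,a,h,d}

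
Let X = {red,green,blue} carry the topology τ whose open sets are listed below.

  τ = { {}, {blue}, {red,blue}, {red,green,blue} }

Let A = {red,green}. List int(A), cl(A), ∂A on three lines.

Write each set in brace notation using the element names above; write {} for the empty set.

int(A) = {}
cl(A)  = {red,green}
∂A     = {red,green}

U open, U⊆A: {}. int(A) = ⋃ = {}
X∖A={blue}, int(X∖A)={blue}, hence cl(A)={red,green}
∂A: remove int from cl → {red,green}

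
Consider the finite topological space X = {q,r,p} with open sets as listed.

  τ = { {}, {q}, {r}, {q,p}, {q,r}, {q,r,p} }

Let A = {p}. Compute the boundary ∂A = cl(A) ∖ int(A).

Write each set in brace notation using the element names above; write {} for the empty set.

open subsets of A: {}; so int(A) = {}
closure: X∖int(X∖A) = X∖{q,r} = {p}
∂A = {p} minus {} = {p}

{p}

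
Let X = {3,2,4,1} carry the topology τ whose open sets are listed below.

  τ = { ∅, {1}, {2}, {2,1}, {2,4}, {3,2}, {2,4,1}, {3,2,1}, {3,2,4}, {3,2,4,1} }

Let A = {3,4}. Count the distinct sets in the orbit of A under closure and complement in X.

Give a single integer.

4

complement {2,1}; its interior {2,1}; cl(A) = X∖{2,1} = {3,4}
With k = closure, c = complement:
  1. A     = {3,4}
  2. cA    = {2,1}
  3. kcA   = {3,2,4,1}
  4. ckcA  = ∅
k, c of each give nothing new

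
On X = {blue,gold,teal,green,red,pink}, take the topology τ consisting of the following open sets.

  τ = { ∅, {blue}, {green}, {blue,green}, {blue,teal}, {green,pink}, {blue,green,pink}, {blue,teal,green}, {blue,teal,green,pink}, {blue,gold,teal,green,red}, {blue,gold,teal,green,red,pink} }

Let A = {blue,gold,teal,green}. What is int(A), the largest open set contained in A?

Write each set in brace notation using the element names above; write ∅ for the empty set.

{blue,teal,green}

U open, U⊆A: ∅, {green}, {blue}, {blue,teal}, {blue,green}, {blue,teal,green}. int(A) = ⋃ = {blue,teal,green}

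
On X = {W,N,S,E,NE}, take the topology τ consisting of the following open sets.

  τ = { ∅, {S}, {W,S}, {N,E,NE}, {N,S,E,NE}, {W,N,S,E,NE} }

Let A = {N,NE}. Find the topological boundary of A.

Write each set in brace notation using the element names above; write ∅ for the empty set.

{N,E,NE}

opens ⊆ A: ∅; union → int = ∅
complement {W,S,E}; its interior {W,S}; cl(A) = X∖{W,S} = {N,E,NE}
boundary = {N,E,NE} ∖ ∅ = {N,E,NE}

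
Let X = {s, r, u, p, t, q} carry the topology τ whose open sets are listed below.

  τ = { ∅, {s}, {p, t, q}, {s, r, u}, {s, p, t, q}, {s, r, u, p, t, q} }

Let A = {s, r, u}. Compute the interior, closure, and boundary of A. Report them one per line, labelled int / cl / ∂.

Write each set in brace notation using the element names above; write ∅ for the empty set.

int(A) = {s, r, u}
cl(A)  = {s, r, u}
∂A     = ∅

opens ⊆ A: ∅, {s}, {s, r, u}; union → int = {s, r, u}
complement {p, t, q}; its interior {p, t, q}; cl(A) = X∖{p, t, q} = {s, r, u}
boundary = {s, r, u} ∖ {s, r, u} = ∅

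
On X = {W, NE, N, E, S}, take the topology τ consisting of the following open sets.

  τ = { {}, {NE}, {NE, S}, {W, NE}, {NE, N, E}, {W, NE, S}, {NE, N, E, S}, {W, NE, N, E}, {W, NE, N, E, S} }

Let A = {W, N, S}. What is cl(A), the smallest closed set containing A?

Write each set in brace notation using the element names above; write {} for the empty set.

{W, N, E, S}

closure: X∖int(X∖A) = X∖{NE} = {W, N, E, S}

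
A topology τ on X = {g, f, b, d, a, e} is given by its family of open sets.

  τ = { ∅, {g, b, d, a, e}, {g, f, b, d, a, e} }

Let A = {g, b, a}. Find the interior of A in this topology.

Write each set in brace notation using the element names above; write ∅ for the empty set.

∅

open subsets of A: ∅; so int(A) = ∅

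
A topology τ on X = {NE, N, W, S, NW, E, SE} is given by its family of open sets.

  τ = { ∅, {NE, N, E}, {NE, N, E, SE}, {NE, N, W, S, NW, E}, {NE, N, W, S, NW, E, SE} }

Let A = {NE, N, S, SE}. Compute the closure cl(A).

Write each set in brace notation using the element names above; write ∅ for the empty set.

{NE, N, W, S, NW, E, SE}

cl via duality: int({W, NW, E}) = ∅, so X∖∅ = {NE, N, W, S, NW, E, SE}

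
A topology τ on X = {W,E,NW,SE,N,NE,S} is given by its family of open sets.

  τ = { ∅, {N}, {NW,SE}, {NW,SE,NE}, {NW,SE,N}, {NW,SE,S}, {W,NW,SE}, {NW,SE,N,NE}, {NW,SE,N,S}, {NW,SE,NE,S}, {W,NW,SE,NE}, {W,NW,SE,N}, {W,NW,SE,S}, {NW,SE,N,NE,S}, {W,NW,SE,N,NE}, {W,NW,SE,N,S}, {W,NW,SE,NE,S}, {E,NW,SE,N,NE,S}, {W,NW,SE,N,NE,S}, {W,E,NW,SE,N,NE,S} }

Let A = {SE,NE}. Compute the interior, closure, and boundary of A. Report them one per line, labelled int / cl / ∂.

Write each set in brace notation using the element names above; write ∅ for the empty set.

interior: largest open inside A is ∅ (from ∅)
cl via duality: int({W,E,NW,N,S}) = {N}, so X∖{N} = {W,E,NW,SE,NE,S}
cl∖int = {W,E,NW,SE,NE,S}

int(A) = ∅
cl(A)  = {W,E,NW,SE,NE,S}
∂A     = {W,E,NW,SE,NE,S}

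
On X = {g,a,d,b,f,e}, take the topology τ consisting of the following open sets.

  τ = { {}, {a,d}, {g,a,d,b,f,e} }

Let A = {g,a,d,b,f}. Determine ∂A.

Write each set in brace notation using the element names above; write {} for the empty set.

{g,b,f,e}

open subsets of A: {}, {a,d}; so int(A) = {a,d}
closure: X∖int(X∖A) = X∖{} = {g,a,d,b,f,e}
∂A = {g,a,d,b,f,e} minus {a,d} = {g,b,f,e}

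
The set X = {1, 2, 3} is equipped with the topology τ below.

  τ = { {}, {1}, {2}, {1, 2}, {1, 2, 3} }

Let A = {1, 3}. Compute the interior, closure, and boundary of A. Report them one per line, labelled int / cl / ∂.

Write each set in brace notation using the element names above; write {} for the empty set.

U open, U⊆A: {}, {1}. int(A) = ⋃ = {1}
X∖A={2}, int(X∖A)={2}, hence cl(A)={1, 3}
∂A: remove int from cl → {3}

int(A) = {1}
cl(A)  = {1, 3}
∂A     = {3}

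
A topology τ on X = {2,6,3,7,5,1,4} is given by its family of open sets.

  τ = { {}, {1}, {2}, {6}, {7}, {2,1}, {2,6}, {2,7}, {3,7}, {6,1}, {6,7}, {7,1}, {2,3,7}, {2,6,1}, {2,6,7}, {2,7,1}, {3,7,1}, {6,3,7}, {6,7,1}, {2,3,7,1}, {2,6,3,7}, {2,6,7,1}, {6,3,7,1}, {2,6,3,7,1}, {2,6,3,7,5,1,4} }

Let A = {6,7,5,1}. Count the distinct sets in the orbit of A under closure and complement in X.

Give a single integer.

complement {2,3,4}; its interior {2}; cl(A) = X∖{2} = {6,3,7,5,1,4}
With k = closure, c = complement:
  1. A     = {6,7,5,1}
  2. kA    = {6,3,7,5,1,4}
  3. cA    = {2,3,4}
  4. ckA   = {2}
  5. kcA   = {2,3,5,4}
  6. kckA  = {2,5,4}
  7. ckcA  = {6,7,1}
  8. ckckA = {6,3,7,1}
k, c of each give nothing new

8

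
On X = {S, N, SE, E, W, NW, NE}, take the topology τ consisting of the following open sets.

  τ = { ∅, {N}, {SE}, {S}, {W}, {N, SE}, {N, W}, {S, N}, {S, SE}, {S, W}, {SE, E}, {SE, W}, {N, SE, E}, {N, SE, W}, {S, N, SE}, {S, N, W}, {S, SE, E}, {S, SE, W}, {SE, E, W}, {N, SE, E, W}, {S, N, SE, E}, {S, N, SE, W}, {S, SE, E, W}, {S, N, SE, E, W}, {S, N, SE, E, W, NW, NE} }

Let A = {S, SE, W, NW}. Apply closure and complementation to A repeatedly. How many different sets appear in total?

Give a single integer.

X∖A={N, E, NE}, int(X∖A)={N}, hence cl(A)={S, SE, E, W, NW, NE}
Orbit (k=closure, c=complement):
  1. A     = {S, SE, W, NW}
  2. kA    = {S, SE, E, W, NW, NE}
  3. cA    = {N, E, NE}
  4. ckA   = {N}
  5. kcA   = {N, E, NW, NE}
  6. kckA  = {N, NW, NE}
  7. ckcA  = {S, SE, W}
  8. ckckA = {S, SE, E, W}
(closed under both — stop)

8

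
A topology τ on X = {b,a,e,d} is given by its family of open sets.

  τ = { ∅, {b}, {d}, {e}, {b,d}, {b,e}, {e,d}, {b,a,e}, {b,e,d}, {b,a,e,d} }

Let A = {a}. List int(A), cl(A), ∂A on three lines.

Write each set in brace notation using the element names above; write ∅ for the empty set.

int(A) = ∅
cl(A)  = {a}
∂A     = {a}

opens ⊆ A: ∅; union → int = ∅
complement {b,e,d}; its interior {b,e,d}; cl(A) = X∖{b,e,d} = {a}
boundary = {a} ∖ ∅ = {a}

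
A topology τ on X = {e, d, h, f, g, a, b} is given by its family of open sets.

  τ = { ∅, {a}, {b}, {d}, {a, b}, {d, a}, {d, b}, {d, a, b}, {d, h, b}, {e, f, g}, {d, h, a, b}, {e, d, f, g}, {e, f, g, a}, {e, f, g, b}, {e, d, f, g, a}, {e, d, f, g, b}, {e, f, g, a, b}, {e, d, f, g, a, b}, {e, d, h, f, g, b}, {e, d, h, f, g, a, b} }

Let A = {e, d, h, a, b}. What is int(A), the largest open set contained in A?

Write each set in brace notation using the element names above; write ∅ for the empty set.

opens ⊆ A: ∅, {b}, {a}, {d}, {d, b}, {a, b}, {d, a}, {d, h, b}, {d, a, b}, {d, h, a, b}; union → int = {d, h, a, b}

{d, h, a, b}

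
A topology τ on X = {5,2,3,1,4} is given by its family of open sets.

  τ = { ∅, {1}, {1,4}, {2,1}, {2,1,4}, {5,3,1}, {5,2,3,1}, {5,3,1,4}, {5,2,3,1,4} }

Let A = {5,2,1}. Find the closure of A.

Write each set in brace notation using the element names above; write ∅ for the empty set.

{5,2,3,1,4}

complement {3,4}; its interior ∅; cl(A) = X∖∅ = {5,2,3,1,4}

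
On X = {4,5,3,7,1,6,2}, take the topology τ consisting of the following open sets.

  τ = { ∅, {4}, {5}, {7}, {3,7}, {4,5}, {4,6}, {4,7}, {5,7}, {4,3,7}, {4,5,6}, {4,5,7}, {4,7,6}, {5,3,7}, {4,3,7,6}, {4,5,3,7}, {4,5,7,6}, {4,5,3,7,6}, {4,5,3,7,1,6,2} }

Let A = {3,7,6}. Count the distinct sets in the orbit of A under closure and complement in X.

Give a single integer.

8

X∖A={4,5,1,2}, int(X∖A)={4,5}, hence cl(A)={3,7,1,6,2}
Orbit (k=closure, c=complement):
  1. A     = {3,7,6}
  2. kA    = {3,7,1,6,2}
  3. cA    = {4,5,1,2}
  4. ckA   = {4,5}
  5. kcA   = {4,5,1,6,2}
  6. ckcA  = {3,7}
  7. kckcA = {3,7,1,2}
  8. ckckcA = {4,5,6}
(closed under both — stop)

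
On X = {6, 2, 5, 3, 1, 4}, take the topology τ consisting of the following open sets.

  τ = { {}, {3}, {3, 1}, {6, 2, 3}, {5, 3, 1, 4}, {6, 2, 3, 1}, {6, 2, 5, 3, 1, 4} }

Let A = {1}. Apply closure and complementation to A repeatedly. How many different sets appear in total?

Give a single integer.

closure: X∖int(X∖A) = X∖{6, 2, 3} = {5, 1, 4}
Let k=closure and c=complement:
  1. A     = {1}
  2. kA    = {5, 1, 4}
  3. cA    = {6, 2, 5, 3, 4}
  4. ckA   = {6, 2, 3}
  5. kcA   = {6, 2, 5, 3, 1, 4}
  6. ckcA  = {}
— saturated at 6

6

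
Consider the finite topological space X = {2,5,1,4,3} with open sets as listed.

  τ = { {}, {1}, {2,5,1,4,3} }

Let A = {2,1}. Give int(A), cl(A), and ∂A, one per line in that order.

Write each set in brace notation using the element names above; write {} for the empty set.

int(A) = {1}
cl(A)  = {2,5,1,4,3}
∂A     = {2,5,4,3}

interior: largest open inside A is {1} (from {}, {1})
cl via duality: int({5,4,3}) = {}, so X∖{} = {2,5,1,4,3}
cl∖int = {2,5,4,3}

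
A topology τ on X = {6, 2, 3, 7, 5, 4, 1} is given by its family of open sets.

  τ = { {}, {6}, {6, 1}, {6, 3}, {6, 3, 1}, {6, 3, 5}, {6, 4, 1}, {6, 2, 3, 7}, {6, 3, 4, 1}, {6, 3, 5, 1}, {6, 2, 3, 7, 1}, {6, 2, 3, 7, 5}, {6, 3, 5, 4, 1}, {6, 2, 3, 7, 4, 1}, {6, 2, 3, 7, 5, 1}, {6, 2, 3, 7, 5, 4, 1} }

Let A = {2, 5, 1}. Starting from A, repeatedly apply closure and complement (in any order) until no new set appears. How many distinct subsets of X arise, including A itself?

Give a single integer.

6

complement {6, 3, 7, 4}; its interior {6, 3}; cl(A) = X∖{6, 3} = {2, 7, 5, 4, 1}
With k = closure, c = complement:
  1. A     = {2, 5, 1}
  2. kA    = {2, 7, 5, 4, 1}
  3. cA    = {6, 3, 7, 4}
  4. ckA   = {6, 3}
  5. kcA   = {6, 2, 3, 7, 5, 4, 1}
  6. ckcA  = {}
k, c of each give nothing new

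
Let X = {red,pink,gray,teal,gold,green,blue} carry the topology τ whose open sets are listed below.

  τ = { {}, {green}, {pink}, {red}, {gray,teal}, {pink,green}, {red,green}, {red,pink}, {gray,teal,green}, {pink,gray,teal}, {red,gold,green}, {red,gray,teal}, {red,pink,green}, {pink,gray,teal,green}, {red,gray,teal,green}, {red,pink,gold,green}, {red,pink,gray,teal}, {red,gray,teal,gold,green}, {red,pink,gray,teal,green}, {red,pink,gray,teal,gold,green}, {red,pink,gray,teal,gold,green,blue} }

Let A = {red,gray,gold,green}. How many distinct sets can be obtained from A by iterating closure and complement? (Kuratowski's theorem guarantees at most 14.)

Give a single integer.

10

X∖A={pink,teal,blue}, int(X∖A)={pink}, hence cl(A)={red,gray,teal,gold,green,blue}
Orbit (k=closure, c=complement):
  1. A     = {red,gray,gold,green}
  2. kA    = {red,gray,teal,gold,green,blue}
  3. cA    = {pink,teal,blue}
  4. ckA   = {pink}
  5. kcA   = {pink,gray,teal,blue}
  6. kckA  = {pink,blue}
  7. ckcA  = {red,gold,green}
  8. ckckA = {red,gray,teal,gold,green}
  9. kckcA = {red,gold,green,blue}
  10. ckckcA = {pink,gray,teal}
(closed under both — stop)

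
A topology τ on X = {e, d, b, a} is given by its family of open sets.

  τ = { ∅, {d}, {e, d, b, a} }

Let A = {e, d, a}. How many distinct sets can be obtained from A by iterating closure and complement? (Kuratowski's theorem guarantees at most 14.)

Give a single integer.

complement {b}; its interior ∅; cl(A) = X∖∅ = {e, d, b, a}
With k = closure, c = complement:
  1. A     = {e, d, a}
  2. kA    = {e, d, b, a}
  3. cA    = {b}
  4. ckA   = ∅
  5. kcA   = {e, b, a}
  6. ckcA  = {d}
k, c of each give nothing new

6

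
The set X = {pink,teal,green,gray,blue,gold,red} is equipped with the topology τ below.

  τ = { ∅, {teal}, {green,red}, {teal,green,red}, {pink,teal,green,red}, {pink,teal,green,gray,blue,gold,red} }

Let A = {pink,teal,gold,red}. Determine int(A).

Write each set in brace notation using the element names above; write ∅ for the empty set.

U open, U⊆A: ∅, {teal}. int(A) = ⋃ = {teal}

{teal}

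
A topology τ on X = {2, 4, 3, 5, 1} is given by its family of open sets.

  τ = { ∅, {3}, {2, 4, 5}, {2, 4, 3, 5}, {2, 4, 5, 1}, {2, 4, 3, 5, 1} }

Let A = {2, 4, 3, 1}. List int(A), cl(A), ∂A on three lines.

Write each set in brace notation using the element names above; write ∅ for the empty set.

int(A) = {3}
cl(A)  = {2, 4, 3, 5, 1}
∂A     = {2, 4, 5, 1}

open subsets of A: ∅, {3}; so int(A) = {3}
closure: X∖int(X∖A) = X∖∅ = {2, 4, 3, 5, 1}
∂A = {2, 4, 3, 5, 1} minus {3} = {2, 4, 5, 1}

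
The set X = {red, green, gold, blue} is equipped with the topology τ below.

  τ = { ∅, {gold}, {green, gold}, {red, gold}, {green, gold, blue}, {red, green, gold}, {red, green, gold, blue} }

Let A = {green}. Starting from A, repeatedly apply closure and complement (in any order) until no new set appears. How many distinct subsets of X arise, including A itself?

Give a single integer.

complement {red, gold, blue}; its interior {red, gold}; cl(A) = X∖{red, gold} = {green, blue}
With k = closure, c = complement:
  1. A     = {green}
  2. kA    = {green, blue}
  3. cA    = {red, gold, blue}
  4. ckA   = {red, gold}
  5. kcA   = {red, green, gold, blue}
  6. ckcA  = ∅
k, c of each give nothing new

6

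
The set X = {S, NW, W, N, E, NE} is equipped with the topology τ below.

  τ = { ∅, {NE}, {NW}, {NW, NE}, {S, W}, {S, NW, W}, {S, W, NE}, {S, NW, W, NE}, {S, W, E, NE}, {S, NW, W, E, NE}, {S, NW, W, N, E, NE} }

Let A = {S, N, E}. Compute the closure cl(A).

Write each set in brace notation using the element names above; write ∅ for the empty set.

{S, W, N, E}

closure: X∖int(X∖A) = X∖{NW, NE} = {S, W, N, E}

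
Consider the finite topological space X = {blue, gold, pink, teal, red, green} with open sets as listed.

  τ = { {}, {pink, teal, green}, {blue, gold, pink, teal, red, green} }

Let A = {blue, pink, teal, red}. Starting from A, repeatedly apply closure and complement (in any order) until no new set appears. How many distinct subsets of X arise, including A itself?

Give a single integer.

cl via duality: int({gold, green}) = {}, so X∖{} = {blue, gold, pink, teal, red, green}
Write k for closure, c for complement:
  1. A     = {blue, pink, teal, red}
  2. kA    = {blue, gold, pink, teal, red, green}
  3. cA    = {gold, green}
  4. ckA   = {}
applying k or c yields no new set

4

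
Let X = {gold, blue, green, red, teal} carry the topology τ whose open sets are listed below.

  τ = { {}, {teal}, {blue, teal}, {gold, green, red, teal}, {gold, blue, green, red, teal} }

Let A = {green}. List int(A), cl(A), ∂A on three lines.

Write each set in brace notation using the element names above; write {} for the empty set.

int(A) = {}
cl(A)  = {gold, green, red}
∂A     = {gold, green, red}

U open, U⊆A: {}. int(A) = ⋃ = {}
X∖A={gold, blue, red, teal}, int(X∖A)={blue, teal}, hence cl(A)={gold, green, red}
∂A: remove int from cl → {gold, green, red}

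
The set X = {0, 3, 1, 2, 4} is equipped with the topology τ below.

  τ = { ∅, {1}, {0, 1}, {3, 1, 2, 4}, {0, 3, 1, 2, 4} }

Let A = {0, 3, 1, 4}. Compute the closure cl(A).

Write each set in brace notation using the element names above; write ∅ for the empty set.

cl via duality: int({2}) = ∅, so X∖∅ = {0, 3, 1, 2, 4}

{0, 3, 1, 2, 4}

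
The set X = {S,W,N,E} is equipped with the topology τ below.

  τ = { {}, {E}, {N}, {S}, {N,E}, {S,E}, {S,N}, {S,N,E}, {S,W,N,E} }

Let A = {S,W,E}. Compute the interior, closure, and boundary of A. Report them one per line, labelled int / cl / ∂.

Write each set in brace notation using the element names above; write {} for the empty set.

int(A) = {S,E}
cl(A)  = {S,W,E}
∂A     = {W}

opens ⊆ A: {}, {S}, {E}, {S,E}; union → int = {S,E}
complement {N}; its interior {N}; cl(A) = X∖{N} = {S,W,E}
boundary = {S,W,E} ∖ {S,E} = {W}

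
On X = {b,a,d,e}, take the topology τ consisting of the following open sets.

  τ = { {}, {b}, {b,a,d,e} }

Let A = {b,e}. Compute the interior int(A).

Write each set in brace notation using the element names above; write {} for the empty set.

U open, U⊆A: {}, {b}. int(A) = ⋃ = {b}

{b}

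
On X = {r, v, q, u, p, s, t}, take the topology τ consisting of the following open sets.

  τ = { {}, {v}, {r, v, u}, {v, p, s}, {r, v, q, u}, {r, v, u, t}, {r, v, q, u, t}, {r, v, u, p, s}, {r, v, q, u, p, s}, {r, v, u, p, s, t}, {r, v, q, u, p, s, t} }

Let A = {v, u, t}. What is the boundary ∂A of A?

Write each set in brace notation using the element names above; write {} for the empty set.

{r, q, u, p, s, t}

opens ⊆ A: {}, {v}; union → int = {v}
complement {r, q, p, s}; its interior {}; cl(A) = X∖{} = {r, v, q, u, p, s, t}
boundary = {r, v, q, u, p, s, t} ∖ {v} = {r, q, u, p, s, t}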